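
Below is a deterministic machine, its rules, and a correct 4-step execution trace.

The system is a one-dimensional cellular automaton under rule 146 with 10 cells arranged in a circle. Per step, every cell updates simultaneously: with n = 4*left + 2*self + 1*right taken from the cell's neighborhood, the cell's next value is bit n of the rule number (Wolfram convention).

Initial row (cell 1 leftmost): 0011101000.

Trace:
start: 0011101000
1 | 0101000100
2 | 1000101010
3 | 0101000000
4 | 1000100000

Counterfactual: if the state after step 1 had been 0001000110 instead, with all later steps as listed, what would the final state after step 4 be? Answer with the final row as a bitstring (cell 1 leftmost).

0010001000

state after step 1 := 0001000110
2 | 0010101001
3 | 1100000110
4 | 0010001000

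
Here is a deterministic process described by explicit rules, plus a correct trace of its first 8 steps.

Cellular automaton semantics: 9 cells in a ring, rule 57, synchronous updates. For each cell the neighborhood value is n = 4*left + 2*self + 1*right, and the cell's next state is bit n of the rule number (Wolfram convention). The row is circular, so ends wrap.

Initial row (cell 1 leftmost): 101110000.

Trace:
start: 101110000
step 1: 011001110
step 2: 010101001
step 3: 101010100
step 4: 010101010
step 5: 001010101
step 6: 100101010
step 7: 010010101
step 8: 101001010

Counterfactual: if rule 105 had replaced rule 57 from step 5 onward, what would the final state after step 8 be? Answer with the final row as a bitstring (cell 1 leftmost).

(re-executing steps 5..8 under rule 105; state before step 5: 010101010)
step 5: 001010100
step 6: 100101001
step 7: 100010001
step 8: 101000101

101000101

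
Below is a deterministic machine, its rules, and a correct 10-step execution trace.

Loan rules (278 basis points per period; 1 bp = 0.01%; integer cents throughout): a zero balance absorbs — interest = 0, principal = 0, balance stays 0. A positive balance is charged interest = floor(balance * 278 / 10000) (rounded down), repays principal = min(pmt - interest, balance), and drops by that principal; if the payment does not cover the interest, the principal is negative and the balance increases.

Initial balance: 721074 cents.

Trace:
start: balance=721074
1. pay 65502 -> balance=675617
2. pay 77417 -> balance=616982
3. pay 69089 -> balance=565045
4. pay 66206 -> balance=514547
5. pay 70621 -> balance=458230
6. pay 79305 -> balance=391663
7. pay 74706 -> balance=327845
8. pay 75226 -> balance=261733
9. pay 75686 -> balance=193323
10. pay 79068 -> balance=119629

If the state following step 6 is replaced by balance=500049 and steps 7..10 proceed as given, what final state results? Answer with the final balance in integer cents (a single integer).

240578

state after step 6 := balance=500049
7. pay 74706 -> balance=439244
8. pay 75226 -> balance=376228
9. pay 75686 -> balance=311001
10. pay 79068 -> balance=240578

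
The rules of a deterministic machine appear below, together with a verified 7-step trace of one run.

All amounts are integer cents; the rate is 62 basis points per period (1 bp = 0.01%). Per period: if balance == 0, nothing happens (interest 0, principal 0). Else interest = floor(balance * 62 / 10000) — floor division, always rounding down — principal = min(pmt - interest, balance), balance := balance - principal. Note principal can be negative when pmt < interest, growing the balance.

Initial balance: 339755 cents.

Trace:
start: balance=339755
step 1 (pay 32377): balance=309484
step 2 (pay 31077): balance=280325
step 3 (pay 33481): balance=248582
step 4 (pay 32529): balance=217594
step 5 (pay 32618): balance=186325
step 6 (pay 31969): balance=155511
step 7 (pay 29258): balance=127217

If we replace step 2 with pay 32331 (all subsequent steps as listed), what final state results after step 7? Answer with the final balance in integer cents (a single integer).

125923

(re-executing from step 2 with the substitution; state before step 2: balance=309484)
step 2 (pay 32331): balance=279071
step 3 (pay 33481): balance=247320
step 4 (pay 32529): balance=216324
step 5 (pay 32618): balance=185047
step 6 (pay 31969): balance=154225
step 7 (pay 29258): balance=125923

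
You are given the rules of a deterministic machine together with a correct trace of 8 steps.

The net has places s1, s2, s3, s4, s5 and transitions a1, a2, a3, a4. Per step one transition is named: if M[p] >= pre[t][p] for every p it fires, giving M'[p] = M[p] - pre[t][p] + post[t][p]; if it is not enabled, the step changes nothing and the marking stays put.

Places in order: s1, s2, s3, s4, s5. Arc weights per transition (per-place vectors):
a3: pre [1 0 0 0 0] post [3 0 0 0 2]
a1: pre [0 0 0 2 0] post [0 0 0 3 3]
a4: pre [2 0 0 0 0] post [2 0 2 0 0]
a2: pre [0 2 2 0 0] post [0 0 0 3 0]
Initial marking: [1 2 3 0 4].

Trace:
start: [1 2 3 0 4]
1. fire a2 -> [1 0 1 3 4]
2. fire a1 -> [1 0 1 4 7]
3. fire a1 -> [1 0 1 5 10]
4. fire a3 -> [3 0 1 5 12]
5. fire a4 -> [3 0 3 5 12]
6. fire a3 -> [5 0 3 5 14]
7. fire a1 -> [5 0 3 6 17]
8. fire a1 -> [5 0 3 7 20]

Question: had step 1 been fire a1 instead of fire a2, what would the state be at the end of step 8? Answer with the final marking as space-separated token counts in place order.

(re-executing from step 1 with the substitution; state before step 1: [1 2 3 0 4])
1. fire a1 -> [1 2 3 0 4]
2. fire a1 -> [1 2 3 0 4]
3. fire a1 -> [1 2 3 0 4]
4. fire a3 -> [3 2 3 0 6]
5. fire a4 -> [3 2 5 0 6]
6. fire a3 -> [5 2 5 0 8]
7. fire a1 -> [5 2 5 0 8]
8. fire a1 -> [5 2 5 0 8]

5 2 5 0 8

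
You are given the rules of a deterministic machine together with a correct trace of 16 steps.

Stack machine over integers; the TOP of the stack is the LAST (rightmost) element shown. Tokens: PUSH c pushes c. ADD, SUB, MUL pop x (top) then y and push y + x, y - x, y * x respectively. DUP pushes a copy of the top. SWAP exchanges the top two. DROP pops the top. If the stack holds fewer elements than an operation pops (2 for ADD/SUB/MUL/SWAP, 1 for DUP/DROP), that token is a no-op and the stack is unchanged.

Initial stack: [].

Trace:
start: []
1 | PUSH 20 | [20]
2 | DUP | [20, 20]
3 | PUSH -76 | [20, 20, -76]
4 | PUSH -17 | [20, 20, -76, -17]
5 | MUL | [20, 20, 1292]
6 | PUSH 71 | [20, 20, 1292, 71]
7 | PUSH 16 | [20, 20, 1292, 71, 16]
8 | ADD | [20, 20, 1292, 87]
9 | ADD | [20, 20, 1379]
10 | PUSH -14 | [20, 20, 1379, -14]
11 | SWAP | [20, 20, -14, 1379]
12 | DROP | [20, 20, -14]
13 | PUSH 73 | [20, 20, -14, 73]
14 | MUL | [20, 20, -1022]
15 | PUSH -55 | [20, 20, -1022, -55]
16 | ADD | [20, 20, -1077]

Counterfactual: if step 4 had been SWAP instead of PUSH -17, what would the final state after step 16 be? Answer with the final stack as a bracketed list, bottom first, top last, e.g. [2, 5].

(re-executing from step 4 with the substitution; state before step 4: [20, 20, -76])
4 | SWAP | [20, -76, 20]
5 | MUL | [20, -1520]
6 | PUSH 71 | [20, -1520, 71]
7 | PUSH 16 | [20, -1520, 71, 16]
8 | ADD | [20, -1520, 87]
9 | ADD | [20, -1433]
10 | PUSH -14 | [20, -1433, -14]
11 | SWAP | [20, -14, -1433]
12 | DROP | [20, -14]
13 | PUSH 73 | [20, -14, 73]
14 | MUL | [20, -1022]
15 | PUSH -55 | [20, -1022, -55]
16 | ADD | [20, -1077]

[20, -1077]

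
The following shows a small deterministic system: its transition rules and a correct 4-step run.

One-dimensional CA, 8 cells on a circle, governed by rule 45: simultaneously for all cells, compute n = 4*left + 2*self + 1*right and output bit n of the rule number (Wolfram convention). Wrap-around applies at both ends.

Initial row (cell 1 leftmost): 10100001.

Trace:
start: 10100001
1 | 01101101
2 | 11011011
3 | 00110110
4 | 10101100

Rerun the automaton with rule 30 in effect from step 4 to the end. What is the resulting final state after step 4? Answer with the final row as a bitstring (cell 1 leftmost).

01100101

(re-executing step 4 under rule 30; state before step 4: 00110110)
4 | 01100101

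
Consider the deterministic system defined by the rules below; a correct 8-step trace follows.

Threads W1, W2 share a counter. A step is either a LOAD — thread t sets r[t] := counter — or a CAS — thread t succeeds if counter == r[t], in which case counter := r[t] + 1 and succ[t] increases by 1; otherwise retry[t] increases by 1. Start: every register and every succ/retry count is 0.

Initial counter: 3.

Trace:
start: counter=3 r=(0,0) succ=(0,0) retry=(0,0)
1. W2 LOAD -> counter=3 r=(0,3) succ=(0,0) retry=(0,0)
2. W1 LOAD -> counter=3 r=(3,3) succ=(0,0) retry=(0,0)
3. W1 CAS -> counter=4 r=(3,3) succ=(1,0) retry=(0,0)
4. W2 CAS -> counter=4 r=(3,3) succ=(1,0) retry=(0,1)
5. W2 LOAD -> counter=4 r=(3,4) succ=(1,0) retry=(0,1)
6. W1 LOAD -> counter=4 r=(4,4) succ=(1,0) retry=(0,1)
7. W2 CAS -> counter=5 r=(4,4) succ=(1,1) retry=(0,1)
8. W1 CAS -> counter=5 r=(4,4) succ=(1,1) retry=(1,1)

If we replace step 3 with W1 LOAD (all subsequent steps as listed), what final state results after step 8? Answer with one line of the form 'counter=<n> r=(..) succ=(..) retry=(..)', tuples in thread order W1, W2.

counter=5 r=(4,4) succ=(0,2) retry=(1,0)

(re-executing from step 3 with the substitution; state before step 3: counter=3 r=(3,3) succ=(0,0) retry=(0,0))
3. W1 LOAD -> counter=3 r=(3,3) succ=(0,0) retry=(0,0)
4. W2 CAS -> counter=4 r=(3,3) succ=(0,1) retry=(0,0)
5. W2 LOAD -> counter=4 r=(3,4) succ=(0,1) retry=(0,0)
6. W1 LOAD -> counter=4 r=(4,4) succ=(0,1) retry=(0,0)
7. W2 CAS -> counter=5 r=(4,4) succ=(0,2) retry=(0,0)
8. W1 CAS -> counter=5 r=(4,4) succ=(0,2) retry=(1,0)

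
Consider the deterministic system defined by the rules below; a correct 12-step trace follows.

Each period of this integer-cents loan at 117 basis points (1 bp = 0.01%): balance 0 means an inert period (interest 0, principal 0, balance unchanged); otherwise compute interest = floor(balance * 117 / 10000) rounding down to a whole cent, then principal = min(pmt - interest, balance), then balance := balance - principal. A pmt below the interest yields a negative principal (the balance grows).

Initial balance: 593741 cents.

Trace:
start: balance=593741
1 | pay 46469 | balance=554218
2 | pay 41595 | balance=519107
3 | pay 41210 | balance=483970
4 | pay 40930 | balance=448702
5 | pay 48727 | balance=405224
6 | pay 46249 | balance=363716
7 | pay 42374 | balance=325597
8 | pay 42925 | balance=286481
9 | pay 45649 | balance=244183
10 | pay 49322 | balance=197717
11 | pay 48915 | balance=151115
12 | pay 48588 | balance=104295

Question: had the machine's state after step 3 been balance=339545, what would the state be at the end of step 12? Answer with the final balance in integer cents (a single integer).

0

state after step 3 := balance=339545
4 | pay 40930 | balance=302587
5 | pay 48727 | balance=257400
6 | pay 46249 | balance=214162
7 | pay 42374 | balance=174293
8 | pay 42925 | balance=133407
9 | pay 45649 | balance=89318
10 | pay 49322 | balance=41041
11 | pay 48915 | balance=0
12 | pay 48588 | balance=0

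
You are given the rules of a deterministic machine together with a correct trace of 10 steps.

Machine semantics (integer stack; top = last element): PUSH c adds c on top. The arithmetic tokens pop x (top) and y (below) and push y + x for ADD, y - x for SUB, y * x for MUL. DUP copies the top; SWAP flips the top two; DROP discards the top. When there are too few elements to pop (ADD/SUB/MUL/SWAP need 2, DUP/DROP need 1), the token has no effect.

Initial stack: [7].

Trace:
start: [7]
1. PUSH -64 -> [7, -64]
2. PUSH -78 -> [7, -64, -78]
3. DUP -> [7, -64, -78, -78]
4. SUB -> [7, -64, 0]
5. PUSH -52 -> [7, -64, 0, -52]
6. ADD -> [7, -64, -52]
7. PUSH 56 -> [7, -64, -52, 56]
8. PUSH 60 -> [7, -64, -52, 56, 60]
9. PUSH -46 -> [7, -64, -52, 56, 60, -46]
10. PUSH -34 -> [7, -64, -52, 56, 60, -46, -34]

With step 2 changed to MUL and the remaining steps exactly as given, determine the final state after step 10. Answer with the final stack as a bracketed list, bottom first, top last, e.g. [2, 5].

[-52, 56, 60, -46, -34]

(re-executing from step 2 with the substitution; state before step 2: [7, -64])
2. MUL -> [-448]
3. DUP -> [-448, -448]
4. SUB -> [0]
5. PUSH -52 -> [0, -52]
6. ADD -> [-52]
7. PUSH 56 -> [-52, 56]
8. PUSH 60 -> [-52, 56, 60]
9. PUSH -46 -> [-52, 56, 60, -46]
10. PUSH -34 -> [-52, 56, 60, -46, -34]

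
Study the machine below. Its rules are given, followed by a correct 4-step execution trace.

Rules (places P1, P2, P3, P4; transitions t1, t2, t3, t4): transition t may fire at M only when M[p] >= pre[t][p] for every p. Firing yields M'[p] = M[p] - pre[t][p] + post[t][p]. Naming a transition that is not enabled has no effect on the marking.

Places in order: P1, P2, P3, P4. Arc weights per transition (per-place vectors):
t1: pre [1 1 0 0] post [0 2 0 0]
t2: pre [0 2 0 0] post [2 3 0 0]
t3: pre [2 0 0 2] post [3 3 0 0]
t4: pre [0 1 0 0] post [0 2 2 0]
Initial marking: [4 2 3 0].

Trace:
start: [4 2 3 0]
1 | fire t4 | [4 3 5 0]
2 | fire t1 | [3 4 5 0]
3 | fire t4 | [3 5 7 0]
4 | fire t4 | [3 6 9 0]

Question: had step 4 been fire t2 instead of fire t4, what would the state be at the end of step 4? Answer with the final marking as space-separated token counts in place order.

(re-executing from step 4 with the substitution; state before step 4: [3 5 7 0])
4 | fire t2 | [5 6 7 0]

5 6 7 0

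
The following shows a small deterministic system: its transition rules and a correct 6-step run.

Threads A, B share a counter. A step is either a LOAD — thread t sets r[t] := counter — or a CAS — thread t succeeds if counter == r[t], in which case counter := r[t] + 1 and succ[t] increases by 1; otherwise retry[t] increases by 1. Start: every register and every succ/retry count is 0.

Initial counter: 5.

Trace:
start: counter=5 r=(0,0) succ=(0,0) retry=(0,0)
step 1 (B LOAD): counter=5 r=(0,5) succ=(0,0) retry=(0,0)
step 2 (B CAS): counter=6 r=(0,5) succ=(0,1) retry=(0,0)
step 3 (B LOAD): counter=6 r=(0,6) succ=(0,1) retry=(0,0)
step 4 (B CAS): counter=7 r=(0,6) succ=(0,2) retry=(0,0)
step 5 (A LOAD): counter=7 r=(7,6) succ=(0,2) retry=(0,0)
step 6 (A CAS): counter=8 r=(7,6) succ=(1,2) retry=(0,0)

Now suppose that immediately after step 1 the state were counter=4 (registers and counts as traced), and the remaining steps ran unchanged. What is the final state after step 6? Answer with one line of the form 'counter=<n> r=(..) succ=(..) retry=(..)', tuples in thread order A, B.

counter=6 r=(5,4) succ=(1,1) retry=(0,1)

state after step 1 := counter=4 r=(0,5) succ=(0,0) retry=(0,0)
step 2 (B CAS): counter=4 r=(0,5) succ=(0,0) retry=(0,1)
step 3 (B LOAD): counter=4 r=(0,4) succ=(0,0) retry=(0,1)
step 4 (B CAS): counter=5 r=(0,4) succ=(0,1) retry=(0,1)
step 5 (A LOAD): counter=5 r=(5,4) succ=(0,1) retry=(0,1)
step 6 (A CAS): counter=6 r=(5,4) succ=(1,1) retry=(0,1)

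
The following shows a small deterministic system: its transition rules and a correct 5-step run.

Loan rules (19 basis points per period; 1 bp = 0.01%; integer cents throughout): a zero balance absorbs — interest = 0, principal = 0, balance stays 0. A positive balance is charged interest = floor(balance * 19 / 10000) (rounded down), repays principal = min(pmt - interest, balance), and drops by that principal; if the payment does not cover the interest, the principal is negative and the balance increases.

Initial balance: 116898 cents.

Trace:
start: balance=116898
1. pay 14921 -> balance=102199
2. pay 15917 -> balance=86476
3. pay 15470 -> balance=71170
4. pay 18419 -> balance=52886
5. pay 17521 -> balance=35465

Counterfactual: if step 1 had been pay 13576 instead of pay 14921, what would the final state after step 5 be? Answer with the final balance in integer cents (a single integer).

(re-executing from step 1 with the substitution; state before step 1: balance=116898)
1. pay 13576 -> balance=103544
2. pay 15917 -> balance=87823
3. pay 15470 -> balance=72519
4. pay 18419 -> balance=54237
5. pay 17521 -> balance=36819

36819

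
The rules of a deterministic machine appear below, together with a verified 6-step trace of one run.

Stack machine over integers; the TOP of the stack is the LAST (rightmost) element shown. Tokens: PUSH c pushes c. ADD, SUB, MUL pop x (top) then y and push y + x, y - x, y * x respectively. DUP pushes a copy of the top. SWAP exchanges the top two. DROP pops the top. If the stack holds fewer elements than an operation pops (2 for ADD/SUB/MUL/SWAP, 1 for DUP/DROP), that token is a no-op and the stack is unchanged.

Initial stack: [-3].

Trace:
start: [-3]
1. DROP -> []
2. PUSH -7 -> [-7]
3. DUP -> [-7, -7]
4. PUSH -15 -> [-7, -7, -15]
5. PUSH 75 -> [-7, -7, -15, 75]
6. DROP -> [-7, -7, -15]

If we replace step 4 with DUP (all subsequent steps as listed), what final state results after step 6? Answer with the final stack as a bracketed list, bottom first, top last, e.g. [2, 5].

[-7, -7, -7]

(re-executing from step 4 with the substitution; state before step 4: [-7, -7])
4. DUP -> [-7, -7, -7]
5. PUSH 75 -> [-7, -7, -7, 75]
6. DROP -> [-7, -7, -7]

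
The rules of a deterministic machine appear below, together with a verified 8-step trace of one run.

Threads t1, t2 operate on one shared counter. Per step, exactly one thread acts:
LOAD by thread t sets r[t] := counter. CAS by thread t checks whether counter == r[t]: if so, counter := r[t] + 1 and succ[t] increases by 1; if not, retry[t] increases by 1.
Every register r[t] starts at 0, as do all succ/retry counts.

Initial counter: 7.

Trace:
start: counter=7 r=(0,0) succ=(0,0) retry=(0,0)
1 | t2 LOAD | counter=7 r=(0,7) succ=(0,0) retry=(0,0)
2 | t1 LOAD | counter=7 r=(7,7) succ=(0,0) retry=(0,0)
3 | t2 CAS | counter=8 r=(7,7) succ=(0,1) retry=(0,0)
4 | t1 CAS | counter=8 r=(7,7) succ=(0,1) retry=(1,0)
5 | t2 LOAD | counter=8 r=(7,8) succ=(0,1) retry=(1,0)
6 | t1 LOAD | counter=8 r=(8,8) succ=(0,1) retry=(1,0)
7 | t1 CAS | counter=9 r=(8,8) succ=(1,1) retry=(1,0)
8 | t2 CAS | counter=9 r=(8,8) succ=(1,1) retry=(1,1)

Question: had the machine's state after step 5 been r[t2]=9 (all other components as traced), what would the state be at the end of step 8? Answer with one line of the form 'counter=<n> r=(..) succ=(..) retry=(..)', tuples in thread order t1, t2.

counter=10 r=(8,9) succ=(1,2) retry=(1,0)

state after step 5 := counter=8 r=(7,9) succ=(0,1) retry=(1,0)
6 | t1 LOAD | counter=8 r=(8,9) succ=(0,1) retry=(1,0)
7 | t1 CAS | counter=9 r=(8,9) succ=(1,1) retry=(1,0)
8 | t2 CAS | counter=10 r=(8,9) succ=(1,2) retry=(1,0)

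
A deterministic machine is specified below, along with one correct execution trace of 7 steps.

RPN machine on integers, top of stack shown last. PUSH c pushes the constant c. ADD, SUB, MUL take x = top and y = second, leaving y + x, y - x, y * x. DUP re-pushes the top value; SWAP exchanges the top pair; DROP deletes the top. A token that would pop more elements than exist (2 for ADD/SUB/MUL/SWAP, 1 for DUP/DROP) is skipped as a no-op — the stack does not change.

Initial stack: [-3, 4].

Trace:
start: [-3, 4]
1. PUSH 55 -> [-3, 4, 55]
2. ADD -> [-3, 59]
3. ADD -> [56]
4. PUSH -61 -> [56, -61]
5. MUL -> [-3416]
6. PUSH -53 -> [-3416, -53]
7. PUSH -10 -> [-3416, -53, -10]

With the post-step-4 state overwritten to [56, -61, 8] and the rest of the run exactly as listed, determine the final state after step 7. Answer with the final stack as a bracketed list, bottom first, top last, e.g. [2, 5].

[56, -488, -53, -10]

state after step 4 := [56, -61, 8]
5. MUL -> [56, -488]
6. PUSH -53 -> [56, -488, -53]
7. PUSH -10 -> [56, -488, -53, -10]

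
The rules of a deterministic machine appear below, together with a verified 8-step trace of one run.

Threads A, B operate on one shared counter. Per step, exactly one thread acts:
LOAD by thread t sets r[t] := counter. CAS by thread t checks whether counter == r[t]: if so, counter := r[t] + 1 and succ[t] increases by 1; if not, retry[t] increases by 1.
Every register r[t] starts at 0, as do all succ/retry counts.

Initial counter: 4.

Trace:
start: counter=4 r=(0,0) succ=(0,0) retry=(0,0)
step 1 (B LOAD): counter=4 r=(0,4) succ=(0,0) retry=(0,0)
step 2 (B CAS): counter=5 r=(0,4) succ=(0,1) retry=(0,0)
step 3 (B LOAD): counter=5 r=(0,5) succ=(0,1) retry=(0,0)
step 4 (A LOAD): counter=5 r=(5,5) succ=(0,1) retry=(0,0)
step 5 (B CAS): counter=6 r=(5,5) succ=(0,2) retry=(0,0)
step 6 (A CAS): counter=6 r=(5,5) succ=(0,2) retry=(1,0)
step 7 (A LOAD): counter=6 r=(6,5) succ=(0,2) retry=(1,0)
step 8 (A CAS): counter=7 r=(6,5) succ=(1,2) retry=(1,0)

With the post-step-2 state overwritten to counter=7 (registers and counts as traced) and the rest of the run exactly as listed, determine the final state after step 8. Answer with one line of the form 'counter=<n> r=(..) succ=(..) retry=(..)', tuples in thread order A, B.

state after step 2 := counter=7 r=(0,4) succ=(0,1) retry=(0,0)
step 3 (B LOAD): counter=7 r=(0,7) succ=(0,1) retry=(0,0)
step 4 (A LOAD): counter=7 r=(7,7) succ=(0,1) retry=(0,0)
step 5 (B CAS): counter=8 r=(7,7) succ=(0,2) retry=(0,0)
step 6 (A CAS): counter=8 r=(7,7) succ=(0,2) retry=(1,0)
step 7 (A LOAD): counter=8 r=(8,7) succ=(0,2) retry=(1,0)
step 8 (A CAS): counter=9 r=(8,7) succ=(1,2) retry=(1,0)

counter=9 r=(8,7) succ=(1,2) retry=(1,0)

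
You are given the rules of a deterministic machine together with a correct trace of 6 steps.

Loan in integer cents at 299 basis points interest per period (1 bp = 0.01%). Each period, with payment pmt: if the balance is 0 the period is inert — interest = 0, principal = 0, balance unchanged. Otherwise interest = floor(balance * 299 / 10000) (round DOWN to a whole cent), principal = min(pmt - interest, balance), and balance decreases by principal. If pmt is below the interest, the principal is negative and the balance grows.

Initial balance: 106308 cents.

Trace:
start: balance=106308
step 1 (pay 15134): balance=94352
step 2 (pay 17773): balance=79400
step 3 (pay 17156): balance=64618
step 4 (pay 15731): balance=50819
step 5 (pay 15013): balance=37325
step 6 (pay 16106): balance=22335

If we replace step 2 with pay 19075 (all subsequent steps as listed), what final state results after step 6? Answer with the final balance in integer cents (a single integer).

(re-executing from step 2 with the substitution; state before step 2: balance=94352)
step 2 (pay 19075): balance=78098
step 3 (pay 17156): balance=63277
step 4 (pay 15731): balance=49437
step 5 (pay 15013): balance=35902
step 6 (pay 16106): balance=20869

20869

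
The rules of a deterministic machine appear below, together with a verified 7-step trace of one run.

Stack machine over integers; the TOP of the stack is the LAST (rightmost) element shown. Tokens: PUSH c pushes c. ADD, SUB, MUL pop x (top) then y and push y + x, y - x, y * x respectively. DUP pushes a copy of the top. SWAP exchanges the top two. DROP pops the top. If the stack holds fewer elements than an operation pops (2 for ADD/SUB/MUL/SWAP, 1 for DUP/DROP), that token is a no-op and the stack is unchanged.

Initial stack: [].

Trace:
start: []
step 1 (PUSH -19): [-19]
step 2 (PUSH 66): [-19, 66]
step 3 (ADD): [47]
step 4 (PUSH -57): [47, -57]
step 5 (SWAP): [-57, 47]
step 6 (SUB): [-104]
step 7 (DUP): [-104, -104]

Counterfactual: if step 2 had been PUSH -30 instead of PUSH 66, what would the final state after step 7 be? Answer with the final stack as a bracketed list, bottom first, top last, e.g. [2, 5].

[-8, -8]

(re-executing from step 2 with the substitution; state before step 2: [-19])
step 2 (PUSH -30): [-19, -30]
step 3 (ADD): [-49]
step 4 (PUSH -57): [-49, -57]
step 5 (SWAP): [-57, -49]
step 6 (SUB): [-8]
step 7 (DUP): [-8, -8]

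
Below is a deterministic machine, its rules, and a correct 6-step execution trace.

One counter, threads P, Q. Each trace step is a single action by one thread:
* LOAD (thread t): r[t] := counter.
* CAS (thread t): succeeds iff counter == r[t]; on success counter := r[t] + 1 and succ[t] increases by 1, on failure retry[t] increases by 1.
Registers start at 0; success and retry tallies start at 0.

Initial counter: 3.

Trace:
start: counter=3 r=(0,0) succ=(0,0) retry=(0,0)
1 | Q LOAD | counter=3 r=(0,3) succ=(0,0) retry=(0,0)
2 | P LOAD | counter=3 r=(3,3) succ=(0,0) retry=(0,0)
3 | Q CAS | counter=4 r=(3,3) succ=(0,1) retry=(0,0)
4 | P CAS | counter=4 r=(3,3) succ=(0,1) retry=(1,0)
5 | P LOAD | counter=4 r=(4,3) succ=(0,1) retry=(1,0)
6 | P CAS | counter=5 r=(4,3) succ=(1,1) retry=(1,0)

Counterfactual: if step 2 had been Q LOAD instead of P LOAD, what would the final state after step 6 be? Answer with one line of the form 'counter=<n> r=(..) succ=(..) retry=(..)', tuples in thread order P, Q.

counter=5 r=(4,3) succ=(1,1) retry=(1,0)

(re-executing from step 2 with the substitution; state before step 2: counter=3 r=(0,3) succ=(0,0) retry=(0,0))
2 | Q LOAD | counter=3 r=(0,3) succ=(0,0) retry=(0,0)
3 | Q CAS | counter=4 r=(0,3) succ=(0,1) retry=(0,0)
4 | P CAS | counter=4 r=(0,3) succ=(0,1) retry=(1,0)
5 | P LOAD | counter=4 r=(4,3) succ=(0,1) retry=(1,0)
6 | P CAS | counter=5 r=(4,3) succ=(1,1) retry=(1,0)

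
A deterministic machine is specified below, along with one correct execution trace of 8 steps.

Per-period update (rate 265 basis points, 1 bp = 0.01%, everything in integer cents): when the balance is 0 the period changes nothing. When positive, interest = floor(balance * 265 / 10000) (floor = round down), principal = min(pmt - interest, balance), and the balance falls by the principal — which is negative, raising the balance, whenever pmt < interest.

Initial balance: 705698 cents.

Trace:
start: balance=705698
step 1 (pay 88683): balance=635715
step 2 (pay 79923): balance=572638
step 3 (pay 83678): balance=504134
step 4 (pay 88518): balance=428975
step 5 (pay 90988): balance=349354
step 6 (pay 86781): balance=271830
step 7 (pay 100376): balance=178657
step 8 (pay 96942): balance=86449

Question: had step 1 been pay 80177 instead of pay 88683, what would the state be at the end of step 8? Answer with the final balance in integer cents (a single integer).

(re-executing from step 1 with the substitution; state before step 1: balance=705698)
step 1 (pay 80177): balance=644221
step 2 (pay 79923): balance=581369
step 3 (pay 83678): balance=513097
step 4 (pay 88518): balance=438176
step 5 (pay 90988): balance=358799
step 6 (pay 86781): balance=281526
step 7 (pay 100376): balance=188610
step 8 (pay 96942): balance=96666

96666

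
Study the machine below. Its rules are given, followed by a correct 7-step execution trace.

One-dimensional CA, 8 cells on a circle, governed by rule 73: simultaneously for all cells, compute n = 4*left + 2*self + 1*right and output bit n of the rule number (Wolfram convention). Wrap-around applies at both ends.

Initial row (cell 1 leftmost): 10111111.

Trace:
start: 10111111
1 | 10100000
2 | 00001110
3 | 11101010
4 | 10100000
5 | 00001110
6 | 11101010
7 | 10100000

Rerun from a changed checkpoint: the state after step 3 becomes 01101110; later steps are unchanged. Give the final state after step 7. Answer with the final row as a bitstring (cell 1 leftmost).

01101001

state after step 3 := 01101110
4 | 01101010
5 | 01100000
6 | 01101111
7 | 01101001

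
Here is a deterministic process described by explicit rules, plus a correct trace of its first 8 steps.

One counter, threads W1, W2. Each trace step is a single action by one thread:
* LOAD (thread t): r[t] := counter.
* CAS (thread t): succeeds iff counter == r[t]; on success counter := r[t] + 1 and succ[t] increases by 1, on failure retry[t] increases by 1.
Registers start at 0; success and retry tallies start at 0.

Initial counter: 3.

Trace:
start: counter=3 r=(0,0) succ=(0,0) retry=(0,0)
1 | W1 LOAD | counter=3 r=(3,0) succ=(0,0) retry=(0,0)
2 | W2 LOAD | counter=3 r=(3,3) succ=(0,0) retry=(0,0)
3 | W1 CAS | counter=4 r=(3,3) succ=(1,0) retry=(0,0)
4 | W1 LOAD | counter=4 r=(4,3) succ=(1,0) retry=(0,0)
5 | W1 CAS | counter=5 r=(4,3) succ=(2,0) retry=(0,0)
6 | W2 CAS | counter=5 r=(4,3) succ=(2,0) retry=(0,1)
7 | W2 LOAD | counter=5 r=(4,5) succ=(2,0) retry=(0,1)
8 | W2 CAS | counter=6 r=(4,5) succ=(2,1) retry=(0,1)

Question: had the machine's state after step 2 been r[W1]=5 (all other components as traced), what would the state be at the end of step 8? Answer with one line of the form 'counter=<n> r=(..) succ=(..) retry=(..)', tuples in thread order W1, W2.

state after step 2 := counter=3 r=(5,3) succ=(0,0) retry=(0,0)
3 | W1 CAS | counter=3 r=(5,3) succ=(0,0) retry=(1,0)
4 | W1 LOAD | counter=3 r=(3,3) succ=(0,0) retry=(1,0)
5 | W1 CAS | counter=4 r=(3,3) succ=(1,0) retry=(1,0)
6 | W2 CAS | counter=4 r=(3,3) succ=(1,0) retry=(1,1)
7 | W2 LOAD | counter=4 r=(3,4) succ=(1,0) retry=(1,1)
8 | W2 CAS | counter=5 r=(3,4) succ=(1,1) retry=(1,1)

counter=5 r=(3,4) succ=(1,1) retry=(1,1)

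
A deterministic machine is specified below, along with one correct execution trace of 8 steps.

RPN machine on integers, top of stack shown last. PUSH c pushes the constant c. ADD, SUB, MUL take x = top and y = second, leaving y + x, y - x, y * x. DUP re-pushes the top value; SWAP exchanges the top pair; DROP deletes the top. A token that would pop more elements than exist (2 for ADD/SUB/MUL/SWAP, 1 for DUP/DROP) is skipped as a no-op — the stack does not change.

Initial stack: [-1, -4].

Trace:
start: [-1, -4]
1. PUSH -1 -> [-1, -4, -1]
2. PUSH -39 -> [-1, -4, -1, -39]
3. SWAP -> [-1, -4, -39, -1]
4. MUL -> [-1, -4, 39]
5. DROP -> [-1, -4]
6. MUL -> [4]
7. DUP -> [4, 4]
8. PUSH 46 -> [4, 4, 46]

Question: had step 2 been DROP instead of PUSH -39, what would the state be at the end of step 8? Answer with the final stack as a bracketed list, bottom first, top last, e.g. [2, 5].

[46]

(re-executing from step 2 with the substitution; state before step 2: [-1, -4, -1])
2. DROP -> [-1, -4]
3. SWAP -> [-4, -1]
4. MUL -> [4]
5. DROP -> []
6. MUL -> []
7. DUP -> []
8. PUSH 46 -> [46]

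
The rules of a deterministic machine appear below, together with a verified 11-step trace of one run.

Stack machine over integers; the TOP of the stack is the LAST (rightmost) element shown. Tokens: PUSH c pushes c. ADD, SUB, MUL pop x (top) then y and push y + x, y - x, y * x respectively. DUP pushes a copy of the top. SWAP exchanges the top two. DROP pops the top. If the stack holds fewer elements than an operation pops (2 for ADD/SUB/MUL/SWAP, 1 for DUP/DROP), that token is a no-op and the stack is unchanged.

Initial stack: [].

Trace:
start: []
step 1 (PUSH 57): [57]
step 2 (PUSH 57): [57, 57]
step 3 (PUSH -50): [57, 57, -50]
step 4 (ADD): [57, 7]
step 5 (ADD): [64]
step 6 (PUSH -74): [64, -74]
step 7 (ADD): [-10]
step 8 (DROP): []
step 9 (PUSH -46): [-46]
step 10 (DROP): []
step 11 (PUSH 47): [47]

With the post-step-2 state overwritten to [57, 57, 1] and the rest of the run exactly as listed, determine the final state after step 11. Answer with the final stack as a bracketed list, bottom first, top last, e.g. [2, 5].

state after step 2 := [57, 57, 1]
step 3 (PUSH -50): [57, 57, 1, -50]
step 4 (ADD): [57, 57, -49]
step 5 (ADD): [57, 8]
step 6 (PUSH -74): [57, 8, -74]
step 7 (ADD): [57, -66]
step 8 (DROP): [57]
step 9 (PUSH -46): [57, -46]
step 10 (DROP): [57]
step 11 (PUSH 47): [57, 47]

[57, 47]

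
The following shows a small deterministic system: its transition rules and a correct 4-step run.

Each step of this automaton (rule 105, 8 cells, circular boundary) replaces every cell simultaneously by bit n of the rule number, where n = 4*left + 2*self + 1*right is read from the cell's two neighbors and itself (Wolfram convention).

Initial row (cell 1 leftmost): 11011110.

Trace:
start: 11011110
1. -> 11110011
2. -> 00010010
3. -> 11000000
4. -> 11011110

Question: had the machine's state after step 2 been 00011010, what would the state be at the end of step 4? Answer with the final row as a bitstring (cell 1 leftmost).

state after step 2 := 00011010
3. -> 11011100
4. -> 11110100

11110100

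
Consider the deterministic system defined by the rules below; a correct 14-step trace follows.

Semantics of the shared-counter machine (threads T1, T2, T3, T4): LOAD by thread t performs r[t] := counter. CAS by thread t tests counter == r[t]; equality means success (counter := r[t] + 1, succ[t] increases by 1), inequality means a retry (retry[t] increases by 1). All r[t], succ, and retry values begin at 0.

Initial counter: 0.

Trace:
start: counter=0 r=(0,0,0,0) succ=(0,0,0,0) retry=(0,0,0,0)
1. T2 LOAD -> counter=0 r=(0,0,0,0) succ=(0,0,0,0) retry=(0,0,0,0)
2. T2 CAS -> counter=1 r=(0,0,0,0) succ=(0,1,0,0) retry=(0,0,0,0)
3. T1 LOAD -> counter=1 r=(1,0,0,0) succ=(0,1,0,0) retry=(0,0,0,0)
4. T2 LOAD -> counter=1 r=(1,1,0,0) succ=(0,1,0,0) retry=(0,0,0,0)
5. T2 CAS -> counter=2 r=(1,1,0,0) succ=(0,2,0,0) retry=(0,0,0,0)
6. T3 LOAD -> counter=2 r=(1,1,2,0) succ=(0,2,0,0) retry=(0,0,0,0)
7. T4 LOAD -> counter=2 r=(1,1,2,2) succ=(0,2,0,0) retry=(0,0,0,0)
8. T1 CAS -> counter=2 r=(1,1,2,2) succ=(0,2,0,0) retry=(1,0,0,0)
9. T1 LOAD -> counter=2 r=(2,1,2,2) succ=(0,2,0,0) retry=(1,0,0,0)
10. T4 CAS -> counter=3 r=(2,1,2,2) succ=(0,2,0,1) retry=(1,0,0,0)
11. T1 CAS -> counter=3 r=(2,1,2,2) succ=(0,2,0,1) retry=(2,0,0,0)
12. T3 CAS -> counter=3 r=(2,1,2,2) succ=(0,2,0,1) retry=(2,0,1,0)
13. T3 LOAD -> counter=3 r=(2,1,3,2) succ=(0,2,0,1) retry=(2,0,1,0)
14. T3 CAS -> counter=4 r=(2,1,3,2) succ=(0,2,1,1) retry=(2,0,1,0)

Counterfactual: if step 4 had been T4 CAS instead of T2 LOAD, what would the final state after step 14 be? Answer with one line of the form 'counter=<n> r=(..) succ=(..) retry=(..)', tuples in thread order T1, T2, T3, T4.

(re-executing from step 4 with the substitution; state before step 4: counter=1 r=(1,0,0,0) succ=(0,1,0,0) retry=(0,0,0,0))
4. T4 CAS -> counter=1 r=(1,0,0,0) succ=(0,1,0,0) retry=(0,0,0,1)
5. T2 CAS -> counter=1 r=(1,0,0,0) succ=(0,1,0,0) retry=(0,1,0,1)
6. T3 LOAD -> counter=1 r=(1,0,1,0) succ=(0,1,0,0) retry=(0,1,0,1)
7. T4 LOAD -> counter=1 r=(1,0,1,1) succ=(0,1,0,0) retry=(0,1,0,1)
8. T1 CAS -> counter=2 r=(1,0,1,1) succ=(1,1,0,0) retry=(0,1,0,1)
9. T1 LOAD -> counter=2 r=(2,0,1,1) succ=(1,1,0,0) retry=(0,1,0,1)
10. T4 CAS -> counter=2 r=(2,0,1,1) succ=(1,1,0,0) retry=(0,1,0,2)
11. T1 CAS -> counter=3 r=(2,0,1,1) succ=(2,1,0,0) retry=(0,1,0,2)
12. T3 CAS -> counter=3 r=(2,0,1,1) succ=(2,1,0,0) retry=(0,1,1,2)
13. T3 LOAD -> counter=3 r=(2,0,3,1) succ=(2,1,0,0) retry=(0,1,1,2)
14. T3 CAS -> counter=4 r=(2,0,3,1) succ=(2,1,1,0) retry=(0,1,1,2)

counter=4 r=(2,0,3,1) succ=(2,1,1,0) retry=(0,1,1,2)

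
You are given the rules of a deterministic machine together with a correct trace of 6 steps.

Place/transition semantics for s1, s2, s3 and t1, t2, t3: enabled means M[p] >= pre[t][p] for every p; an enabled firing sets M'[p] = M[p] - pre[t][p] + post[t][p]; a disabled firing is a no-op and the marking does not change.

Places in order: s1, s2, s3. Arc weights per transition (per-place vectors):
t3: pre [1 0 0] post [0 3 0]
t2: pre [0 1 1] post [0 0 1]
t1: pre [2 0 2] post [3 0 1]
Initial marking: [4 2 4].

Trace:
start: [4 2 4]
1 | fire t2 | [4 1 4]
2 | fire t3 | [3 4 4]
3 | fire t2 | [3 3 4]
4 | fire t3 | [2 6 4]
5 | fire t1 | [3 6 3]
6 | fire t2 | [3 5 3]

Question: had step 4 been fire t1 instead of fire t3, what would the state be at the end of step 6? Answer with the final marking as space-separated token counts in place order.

(re-executing from step 4 with the substitution; state before step 4: [3 3 4])
4 | fire t1 | [4 3 3]
5 | fire t1 | [5 3 2]
6 | fire t2 | [5 2 2]

5 2 2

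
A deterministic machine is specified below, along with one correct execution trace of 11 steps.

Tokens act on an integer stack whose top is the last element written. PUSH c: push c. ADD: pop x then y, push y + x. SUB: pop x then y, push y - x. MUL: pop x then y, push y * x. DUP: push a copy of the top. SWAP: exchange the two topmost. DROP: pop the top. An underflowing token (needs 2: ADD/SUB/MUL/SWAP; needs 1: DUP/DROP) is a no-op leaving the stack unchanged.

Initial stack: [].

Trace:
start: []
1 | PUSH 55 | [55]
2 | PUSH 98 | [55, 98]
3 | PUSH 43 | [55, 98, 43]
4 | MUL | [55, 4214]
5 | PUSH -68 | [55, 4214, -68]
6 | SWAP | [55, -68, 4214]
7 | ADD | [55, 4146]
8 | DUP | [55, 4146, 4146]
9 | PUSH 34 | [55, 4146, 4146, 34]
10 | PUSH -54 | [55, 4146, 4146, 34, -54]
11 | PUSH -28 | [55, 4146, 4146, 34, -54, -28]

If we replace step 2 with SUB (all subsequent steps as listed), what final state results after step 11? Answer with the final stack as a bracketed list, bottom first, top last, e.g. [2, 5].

[2297, 2297, 34, -54, -28]

(re-executing from step 2 with the substitution; state before step 2: [55])
2 | SUB | [55]
3 | PUSH 43 | [55, 43]
4 | MUL | [2365]
5 | PUSH -68 | [2365, -68]
6 | SWAP | [-68, 2365]
7 | ADD | [2297]
8 | DUP | [2297, 2297]
9 | PUSH 34 | [2297, 2297, 34]
10 | PUSH -54 | [2297, 2297, 34, -54]
11 | PUSH -28 | [2297, 2297, 34, -54, -28]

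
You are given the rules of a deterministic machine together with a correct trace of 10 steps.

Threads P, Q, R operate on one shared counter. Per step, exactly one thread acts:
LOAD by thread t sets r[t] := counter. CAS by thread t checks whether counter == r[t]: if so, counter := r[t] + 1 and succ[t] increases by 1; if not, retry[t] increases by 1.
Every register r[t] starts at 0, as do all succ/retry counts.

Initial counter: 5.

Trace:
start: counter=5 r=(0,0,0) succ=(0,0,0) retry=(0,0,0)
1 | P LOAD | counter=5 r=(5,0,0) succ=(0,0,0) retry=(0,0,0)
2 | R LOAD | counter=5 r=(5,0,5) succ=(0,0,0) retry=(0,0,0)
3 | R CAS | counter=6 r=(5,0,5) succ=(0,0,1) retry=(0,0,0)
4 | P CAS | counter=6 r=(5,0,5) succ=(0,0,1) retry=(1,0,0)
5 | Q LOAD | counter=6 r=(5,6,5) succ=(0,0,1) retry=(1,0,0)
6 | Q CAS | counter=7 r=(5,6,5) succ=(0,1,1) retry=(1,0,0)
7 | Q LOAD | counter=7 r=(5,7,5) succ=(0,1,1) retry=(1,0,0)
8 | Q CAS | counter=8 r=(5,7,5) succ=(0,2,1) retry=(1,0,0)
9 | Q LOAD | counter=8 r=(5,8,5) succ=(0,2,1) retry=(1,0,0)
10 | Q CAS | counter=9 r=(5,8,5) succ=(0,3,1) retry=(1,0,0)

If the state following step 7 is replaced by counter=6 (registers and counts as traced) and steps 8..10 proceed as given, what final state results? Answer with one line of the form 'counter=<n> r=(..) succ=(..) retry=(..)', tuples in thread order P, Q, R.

counter=7 r=(5,6,5) succ=(0,2,1) retry=(1,1,0)

state after step 7 := counter=6 r=(5,7,5) succ=(0,1,1) retry=(1,0,0)
8 | Q CAS | counter=6 r=(5,7,5) succ=(0,1,1) retry=(1,1,0)
9 | Q LOAD | counter=6 r=(5,6,5) succ=(0,1,1) retry=(1,1,0)
10 | Q CAS | counter=7 r=(5,6,5) succ=(0,2,1) retry=(1,1,0)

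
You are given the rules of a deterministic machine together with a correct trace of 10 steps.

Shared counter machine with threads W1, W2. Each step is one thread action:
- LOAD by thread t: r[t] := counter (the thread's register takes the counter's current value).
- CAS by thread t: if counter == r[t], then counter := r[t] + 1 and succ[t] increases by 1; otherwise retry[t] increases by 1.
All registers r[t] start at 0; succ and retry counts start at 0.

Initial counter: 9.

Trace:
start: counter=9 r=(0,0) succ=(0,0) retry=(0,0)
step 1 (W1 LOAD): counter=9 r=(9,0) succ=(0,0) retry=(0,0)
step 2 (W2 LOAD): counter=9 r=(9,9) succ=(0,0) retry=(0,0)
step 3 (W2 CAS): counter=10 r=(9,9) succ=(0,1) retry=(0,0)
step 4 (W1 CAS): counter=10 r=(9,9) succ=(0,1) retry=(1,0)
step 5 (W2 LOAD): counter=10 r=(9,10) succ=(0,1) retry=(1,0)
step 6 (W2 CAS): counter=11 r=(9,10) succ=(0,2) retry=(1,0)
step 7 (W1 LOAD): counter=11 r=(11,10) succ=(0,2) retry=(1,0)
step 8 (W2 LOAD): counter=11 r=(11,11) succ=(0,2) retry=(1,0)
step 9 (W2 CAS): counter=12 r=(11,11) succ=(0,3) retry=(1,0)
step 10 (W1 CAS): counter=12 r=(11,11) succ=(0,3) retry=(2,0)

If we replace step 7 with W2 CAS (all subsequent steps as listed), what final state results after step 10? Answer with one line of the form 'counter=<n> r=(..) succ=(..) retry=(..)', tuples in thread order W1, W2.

(re-executing from step 7 with the substitution; state before step 7: counter=11 r=(9,10) succ=(0,2) retry=(1,0))
step 7 (W2 CAS): counter=11 r=(9,10) succ=(0,2) retry=(1,1)
step 8 (W2 LOAD): counter=11 r=(9,11) succ=(0,2) retry=(1,1)
step 9 (W2 CAS): counter=12 r=(9,11) succ=(0,3) retry=(1,1)
step 10 (W1 CAS): counter=12 r=(9,11) succ=(0,3) retry=(2,1)

counter=12 r=(9,11) succ=(0,3) retry=(2,1)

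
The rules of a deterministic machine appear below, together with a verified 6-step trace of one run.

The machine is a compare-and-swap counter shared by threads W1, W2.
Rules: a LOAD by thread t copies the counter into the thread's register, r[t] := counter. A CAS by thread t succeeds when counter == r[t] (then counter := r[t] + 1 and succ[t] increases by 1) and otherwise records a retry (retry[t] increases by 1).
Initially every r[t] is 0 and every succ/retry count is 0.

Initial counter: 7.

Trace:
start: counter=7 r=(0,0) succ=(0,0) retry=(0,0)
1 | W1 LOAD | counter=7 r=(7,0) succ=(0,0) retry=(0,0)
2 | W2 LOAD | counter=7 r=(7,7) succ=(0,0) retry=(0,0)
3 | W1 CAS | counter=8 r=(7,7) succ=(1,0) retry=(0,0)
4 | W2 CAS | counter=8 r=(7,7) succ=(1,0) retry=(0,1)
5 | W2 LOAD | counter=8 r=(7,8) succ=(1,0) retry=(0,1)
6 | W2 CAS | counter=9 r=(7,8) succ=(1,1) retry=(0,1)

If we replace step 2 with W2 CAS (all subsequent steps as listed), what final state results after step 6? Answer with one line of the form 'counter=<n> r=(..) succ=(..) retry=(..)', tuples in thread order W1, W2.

(re-executing from step 2 with the substitution; state before step 2: counter=7 r=(7,0) succ=(0,0) retry=(0,0))
2 | W2 CAS | counter=7 r=(7,0) succ=(0,0) retry=(0,1)
3 | W1 CAS | counter=8 r=(7,0) succ=(1,0) retry=(0,1)
4 | W2 CAS | counter=8 r=(7,0) succ=(1,0) retry=(0,2)
5 | W2 LOAD | counter=8 r=(7,8) succ=(1,0) retry=(0,2)
6 | W2 CAS | counter=9 r=(7,8) succ=(1,1) retry=(0,2)

counter=9 r=(7,8) succ=(1,1) retry=(0,2)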